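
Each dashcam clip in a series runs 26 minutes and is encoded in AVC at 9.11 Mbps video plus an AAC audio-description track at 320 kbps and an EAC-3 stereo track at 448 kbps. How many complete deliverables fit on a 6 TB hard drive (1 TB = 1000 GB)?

26 min = 1560 s
Audio total: 320 + 448 = 768 kbps = 0.768 Mbps.
Total bitrate: 9.878 Mbps.
Per item: 9.878 Mbps × 1560 s = 15,410 Mb = 1,926 MB.
Capacity: 6 TB = 48,000,000 Mb; 3114.93 items → 3114 complete.

3114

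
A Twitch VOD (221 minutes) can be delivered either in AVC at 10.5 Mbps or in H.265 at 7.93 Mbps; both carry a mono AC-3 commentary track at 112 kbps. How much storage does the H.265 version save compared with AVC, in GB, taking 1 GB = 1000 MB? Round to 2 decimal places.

4.26 GB

221 min = 13260 s
Audio: 112 kbps = 0.112 Mbps.
AVC: 10.612 Mbps × 13260 s = 140715.1 Mb = 17.589 GB.
H.265: 8.042 Mbps × 13260 s = 106636.9 Mb = 13.330 GB.
Saving: 17.589 − 13.330 = 4.260 GB.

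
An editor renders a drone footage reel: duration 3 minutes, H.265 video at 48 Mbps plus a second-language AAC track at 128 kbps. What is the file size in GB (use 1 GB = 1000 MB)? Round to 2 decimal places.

1.08 GB

3 min = 180 s
Audio: 128 kbps = 0.128 Mbps.
Total bitrate: 48 + 0.128 = 48.128 Mbps.
Stream data: 48.128 Mbps × 180 s = 8663.0 Mb.
8,663 Mb ÷ 8 = 1,083 MB → 1.083 GB.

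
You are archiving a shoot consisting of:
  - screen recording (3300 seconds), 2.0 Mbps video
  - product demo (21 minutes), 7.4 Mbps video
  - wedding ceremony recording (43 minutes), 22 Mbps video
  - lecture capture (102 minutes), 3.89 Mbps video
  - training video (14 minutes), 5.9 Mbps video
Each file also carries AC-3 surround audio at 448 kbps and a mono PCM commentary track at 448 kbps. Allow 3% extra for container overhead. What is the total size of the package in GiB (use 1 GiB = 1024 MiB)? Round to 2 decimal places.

Audio total: 448 + 448 = 896 kbps = 0.896 Mbps.
screen recording: 2.896 Mbps × 3300 s × 1.03 = 9843.5 Mb
product demo: 8.296 Mbps × 1260 s × 1.03 = 10766.5 Mb
wedding ceremony recording: 22.896 Mbps × 2580 s × 1.03 = 60843.8 Mb
lecture capture: 4.786 Mbps × 6120 s × 1.03 = 30169.0 Mb
training video: 6.796 Mbps × 840 s × 1.03 = 5879.9 Mb
Total: 117502.8 Mb = 14687.9 MB.
= 13.68 GiB.

13.68 GiB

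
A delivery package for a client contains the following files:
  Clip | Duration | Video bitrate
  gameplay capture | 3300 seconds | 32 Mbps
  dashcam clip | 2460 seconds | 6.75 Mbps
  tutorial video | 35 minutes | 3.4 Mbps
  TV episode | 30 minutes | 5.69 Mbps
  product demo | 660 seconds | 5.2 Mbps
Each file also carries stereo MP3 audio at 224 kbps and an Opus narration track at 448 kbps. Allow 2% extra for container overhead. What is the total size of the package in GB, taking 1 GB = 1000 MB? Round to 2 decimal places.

19.12 GB

Audio total: 224 + 448 = 672 kbps = 0.672 Mbps.
gameplay capture: 32.672 Mbps × 3300 s × 1.02 = 109974.0 Mb
dashcam clip: 7.422 Mbps × 2460 s × 1.02 = 18623.3 Mb
tutorial video: 4.072 Mbps × 2100 s × 1.02 = 8722.2 Mb
TV episode: 6.362 Mbps × 1800 s × 1.02 = 11680.6 Mb
product demo: 5.872 Mbps × 660 s × 1.02 = 3953.0 Mb
Total: 152953.1 Mb = 19119.1 MB.
= 19.12 GB.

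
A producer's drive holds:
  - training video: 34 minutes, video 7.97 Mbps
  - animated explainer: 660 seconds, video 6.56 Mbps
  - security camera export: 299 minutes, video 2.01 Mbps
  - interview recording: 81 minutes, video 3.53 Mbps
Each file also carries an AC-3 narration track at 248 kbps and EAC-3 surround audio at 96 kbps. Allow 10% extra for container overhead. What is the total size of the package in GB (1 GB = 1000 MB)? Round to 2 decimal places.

11.35 GB

Audio total: 248 + 96 = 344 kbps = 0.344 Mbps.
training video: 8.314 Mbps × 2040 s × 1.10 = 18656.6 Mb
animated explainer: 6.904 Mbps × 660 s × 1.10 = 5012.3 Mb
security camera export: 2.354 Mbps × 17940 s × 1.10 = 46453.8 Mb
interview recording: 3.874 Mbps × 4860 s × 1.10 = 20710.4 Mb
Total: 90833.2 Mb = 11354.1 MB.
= 11.35 GB.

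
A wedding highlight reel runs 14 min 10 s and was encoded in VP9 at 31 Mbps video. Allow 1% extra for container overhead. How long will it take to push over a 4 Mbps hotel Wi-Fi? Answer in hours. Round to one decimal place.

14 min 10 s = 850 s
File: 31.000 Mbps × 850 s = 26350.0 Mb.
With 1% container overhead: ×1.01. → 26613.5 Mb.
At 4 Mbps: 26613.5 / 4 = 6653.4 s ≈ 1.85 hours.

1.8 hours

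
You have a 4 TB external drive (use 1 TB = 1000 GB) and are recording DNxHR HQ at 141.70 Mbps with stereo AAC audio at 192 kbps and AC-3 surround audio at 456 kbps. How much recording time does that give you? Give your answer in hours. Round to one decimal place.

Audio total: 192 + 456 = 648 kbps = 0.648 Mbps.
Total bitrate: 141.70 + 0.648 = 142.348 Mbps.
Capacity: 4 TB = 32,000,000 Mb.
Recording time: 32,000,000 / 142.348 = 224,801 s ≈ 62.4 hours.

62.4 hours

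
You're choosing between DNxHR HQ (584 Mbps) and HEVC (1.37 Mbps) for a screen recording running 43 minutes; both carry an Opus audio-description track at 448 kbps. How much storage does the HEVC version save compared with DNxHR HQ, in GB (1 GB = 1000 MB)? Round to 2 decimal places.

43 min = 2580 s
Audio: 448 kbps = 0.448 Mbps.
DNxHR HQ: 584.448 Mbps × 2580 s = 1507875.8 Mb = 188.484 GB.
HEVC: 1.818 Mbps × 2580 s = 4690.4 Mb = 0.586 GB.
Saving: 188.484 − 0.586 = 187.898 GB.

187.90 GB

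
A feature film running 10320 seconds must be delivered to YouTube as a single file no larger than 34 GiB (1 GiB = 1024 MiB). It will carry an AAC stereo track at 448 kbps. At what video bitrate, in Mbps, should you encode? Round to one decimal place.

27.9 Mbps

Budget: 34 GiB = 292057.8 Mb.
Total bitrate budget: 292057.8 Mb / 10320 s = 28.300 Mbps.
Audio: 448 kbps = 0.448 Mbps.
Video: 28.300 − 0.448 = 27.852 Mbps.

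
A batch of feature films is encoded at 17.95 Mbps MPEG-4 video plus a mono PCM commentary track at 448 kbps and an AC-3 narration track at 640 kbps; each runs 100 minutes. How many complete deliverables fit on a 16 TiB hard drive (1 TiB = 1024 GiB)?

1232

100 min = 6000 s
Audio total: 448 + 640 = 1088 kbps = 1.088 Mbps.
Total bitrate: 19.038 Mbps.
Per item: 19.038 Mbps × 6000 s = 114,228 Mb = 14,278 MB.
Capacity: 16 TiB = 140,737,488 Mb; 1232.08 items → 1232 complete.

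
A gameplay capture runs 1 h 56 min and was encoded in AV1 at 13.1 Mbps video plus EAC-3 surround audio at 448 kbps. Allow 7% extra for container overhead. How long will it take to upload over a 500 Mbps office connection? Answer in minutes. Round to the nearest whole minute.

3 minutes

1 h 56 min = 116 min = 6960 s
Audio: 448 kbps = 0.448 Mbps.
Total bitrate: 13.548 Mbps.
File: 13.548 Mbps × 6960 s = 94294.1 Mb.
With 7% container overhead: ×1.07. → 100894.7 Mb.
At 500 Mbps: 100894.7 / 500 = 201.8 s ≈ 3.36 minutes.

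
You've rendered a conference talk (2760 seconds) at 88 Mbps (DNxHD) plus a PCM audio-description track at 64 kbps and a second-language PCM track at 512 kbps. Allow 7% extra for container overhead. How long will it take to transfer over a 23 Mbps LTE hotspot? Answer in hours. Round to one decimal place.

3.2 hours

Audio total: 64 + 512 = 576 kbps = 0.576 Mbps.
Total bitrate: 88.576 Mbps.
File: 88.576 Mbps × 2760 s = 244469.8 Mb.
With 7% container overhead: ×1.07. → 261582.6 Mb.
At 23 Mbps: 261582.6 / 23 = 11373.2 s ≈ 3.16 hours.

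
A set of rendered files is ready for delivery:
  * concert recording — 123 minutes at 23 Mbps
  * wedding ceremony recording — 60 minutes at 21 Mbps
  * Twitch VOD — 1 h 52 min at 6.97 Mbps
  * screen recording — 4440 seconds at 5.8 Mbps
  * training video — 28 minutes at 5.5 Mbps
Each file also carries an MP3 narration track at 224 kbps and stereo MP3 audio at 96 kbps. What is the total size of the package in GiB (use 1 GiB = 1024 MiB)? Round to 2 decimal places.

38.98 GiB

Audio total: 224 + 96 = 320 kbps = 0.320 Mbps.
concert recording: 23.320 Mbps × 7380 s = 172101.6 Mb
wedding ceremony recording: 21.320 Mbps × 3600 s = 76752.0 Mb
Twitch VOD: 7.290 Mbps × 6720 s = 48988.8 Mb
screen recording: 6.120 Mbps × 4440 s = 27172.8 Mb
training video: 5.820 Mbps × 1680 s = 9777.6 Mb
Total: 334792.8 Mb = 41849.1 MB.
= 38.98 GiB.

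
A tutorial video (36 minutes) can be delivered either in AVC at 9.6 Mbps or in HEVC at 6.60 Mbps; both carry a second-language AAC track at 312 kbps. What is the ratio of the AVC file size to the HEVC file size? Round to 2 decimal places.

36 min = 2160 s
Audio: 312 kbps = 0.312 Mbps.
AVC: 9.912 Mbps × 2160 s = 21409.9 Mb = 2.492 GiB.
HEVC: 6.912 Mbps × 2160 s = 14929.9 Mb = 1.738 GiB.
Ratio: 2.492 / 1.738 = 1.434.

1.43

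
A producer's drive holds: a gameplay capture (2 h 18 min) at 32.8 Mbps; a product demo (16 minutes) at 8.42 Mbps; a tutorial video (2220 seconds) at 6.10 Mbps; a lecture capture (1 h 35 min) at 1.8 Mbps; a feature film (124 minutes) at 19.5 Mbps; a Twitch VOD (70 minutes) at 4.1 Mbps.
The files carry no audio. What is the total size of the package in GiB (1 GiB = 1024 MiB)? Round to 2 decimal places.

54.22 GiB

gameplay capture: 32.800 Mbps × 8280 s = 271584.0 Mb
product demo: 8.420 Mbps × 960 s = 8083.2 Mb
tutorial video: 6.100 Mbps × 2220 s = 13542.0 Mb
lecture capture: 1.800 Mbps × 5700 s = 10260.0 Mb
feature film: 19.500 Mbps × 7440 s = 145080.0 Mb
Twitch VOD: 4.100 Mbps × 4200 s = 17220.0 Mb
Total: 465769.2 Mb = 58221.2 MB.
= 54.22 GiB.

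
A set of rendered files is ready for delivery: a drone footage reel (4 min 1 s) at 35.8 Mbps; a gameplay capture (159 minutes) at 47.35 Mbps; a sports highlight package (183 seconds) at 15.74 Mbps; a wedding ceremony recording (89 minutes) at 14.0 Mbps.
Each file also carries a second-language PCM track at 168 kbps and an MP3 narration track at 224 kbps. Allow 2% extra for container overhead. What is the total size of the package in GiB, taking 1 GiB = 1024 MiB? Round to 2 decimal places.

64.59 GiB

Audio total: 168 + 224 = 392 kbps = 0.392 Mbps.
drone footage reel: 36.192 Mbps × 241 s × 1.02 = 8896.7 Mb
gameplay capture: 47.742 Mbps × 9540 s × 1.02 = 464567.9 Mb
sports highlight package: 16.132 Mbps × 183 s × 1.02 = 3011.2 Mb
wedding ceremony recording: 14.392 Mbps × 5340 s × 1.02 = 78390.3 Mb
Total: 554866.1 Mb = 69358.3 MB.
= 64.59 GiB.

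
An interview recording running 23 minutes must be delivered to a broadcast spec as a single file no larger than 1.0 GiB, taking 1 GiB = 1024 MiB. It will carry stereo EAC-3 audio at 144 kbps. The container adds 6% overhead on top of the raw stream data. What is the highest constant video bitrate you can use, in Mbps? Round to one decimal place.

Budget: 1.0 GiB = 8589.9 Mb.
Stream payload after overhead: 8589.9 / 1.06 = 8103.7 Mb.
23 min = 1380 s
Total bitrate budget: 8103.7 Mb / 1380 s = 5.872 Mbps.
Audio: 144 kbps = 0.144 Mbps.
Video: 5.872 − 0.144 = 5.728 Mbps.

5.7 Mbps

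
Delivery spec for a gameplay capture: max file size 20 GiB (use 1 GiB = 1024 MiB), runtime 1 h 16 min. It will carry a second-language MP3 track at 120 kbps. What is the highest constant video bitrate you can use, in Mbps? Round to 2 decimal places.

Budget: 20 GiB = 171798.7 Mb.
1 h 16 min = 76 min = 4560 s
Total bitrate budget: 171798.7 Mb / 4560 s = 37.675 Mbps.
Audio: 120 kbps = 0.120 Mbps.
Video: 37.675 − 0.120 = 37.555 Mbps.

37.56 Mbps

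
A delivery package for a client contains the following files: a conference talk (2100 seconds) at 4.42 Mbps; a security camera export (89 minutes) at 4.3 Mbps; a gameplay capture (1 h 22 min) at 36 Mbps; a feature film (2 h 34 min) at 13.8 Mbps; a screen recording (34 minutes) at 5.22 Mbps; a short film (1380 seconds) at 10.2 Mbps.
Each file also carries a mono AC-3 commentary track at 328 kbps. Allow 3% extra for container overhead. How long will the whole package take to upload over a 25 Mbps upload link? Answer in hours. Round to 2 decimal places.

Audio: 328 kbps = 0.328 Mbps.
conference talk: 4.748 Mbps × 2100 s × 1.03 = 10269.9 Mb
security camera export: 4.628 Mbps × 5340 s × 1.03 = 25454.9 Mb
gameplay capture: 36.328 Mbps × 4920 s × 1.03 = 184095.8 Mb
feature film: 14.128 Mbps × 9240 s × 1.03 = 134459.0 Mb
screen recording: 5.548 Mbps × 2040 s × 1.03 = 11657.5 Mb
short film: 10.528 Mbps × 1380 s × 1.03 = 14964.5 Mb
Total: 380901.6 Mb = 47612.7 MB.
At 25 Mbps: 380901.6 / 25 = 15236 s ≈ 4.23 hours.

4.23 hours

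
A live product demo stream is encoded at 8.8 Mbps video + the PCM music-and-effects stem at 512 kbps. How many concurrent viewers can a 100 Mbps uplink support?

10

Audio: 512 kbps = 0.512 Mbps.
Per-viewer media rate: 9.312 Mbps.
100 Mbps = 100.0 Mbps; 100.0 / 9.312 = 10.74 → 10 viewers.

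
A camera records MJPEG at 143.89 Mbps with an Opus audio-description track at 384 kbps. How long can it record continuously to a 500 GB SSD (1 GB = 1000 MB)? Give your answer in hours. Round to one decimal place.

7.7 hours

Audio: 384 kbps = 0.384 Mbps.
Total bitrate: 143.89 + 0.384 = 144.274 Mbps.
Capacity: 500 GB = 4,000,000 Mb.
Recording time: 4,000,000 / 144.274 = 27,725 s ≈ 7.70 hours.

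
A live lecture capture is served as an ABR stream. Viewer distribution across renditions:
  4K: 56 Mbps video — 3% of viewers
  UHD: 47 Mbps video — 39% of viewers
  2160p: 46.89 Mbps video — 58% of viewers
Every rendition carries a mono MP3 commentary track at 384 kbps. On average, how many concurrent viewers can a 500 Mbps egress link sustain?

Audio: 384 kbps = 0.384 Mbps.
Average per-viewer bitrate: 0.03×56.384 + 0.39×47.384 + 0.58×47.274 = 47.590 Mbps.
500 Mbps = 500.0 Mbps; 500.0 / 47.590 = 10.51 → 10.

10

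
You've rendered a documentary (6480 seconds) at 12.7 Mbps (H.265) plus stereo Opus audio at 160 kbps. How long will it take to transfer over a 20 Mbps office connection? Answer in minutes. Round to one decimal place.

69.4 minutes

Audio: 160 kbps = 0.160 Mbps.
Total bitrate: 12.860 Mbps.
File: 12.860 Mbps × 6480 s = 83332.8 Mb.
At 20 Mbps: 83332.8 / 20 = 4166.6 s ≈ 69.4 minutes.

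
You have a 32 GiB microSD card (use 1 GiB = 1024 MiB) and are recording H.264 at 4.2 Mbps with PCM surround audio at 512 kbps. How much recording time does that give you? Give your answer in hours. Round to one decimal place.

Audio: 512 kbps = 0.512 Mbps.
Total bitrate: 4.2 + 0.512 = 4.712 Mbps.
Capacity: 32 GiB = 274,878 Mb.
Recording time: 274,878 / 4.712 = 58,336 s ≈ 16.2 hours.

16.2 hours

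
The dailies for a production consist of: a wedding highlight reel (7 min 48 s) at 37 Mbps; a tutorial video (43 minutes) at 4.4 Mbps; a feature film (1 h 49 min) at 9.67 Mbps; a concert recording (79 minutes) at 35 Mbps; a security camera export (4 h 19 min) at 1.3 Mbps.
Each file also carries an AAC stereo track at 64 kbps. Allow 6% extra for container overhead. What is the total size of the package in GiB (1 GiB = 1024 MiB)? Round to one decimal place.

Audio: 64 kbps = 0.064 Mbps.
wedding highlight reel: 37.064 Mbps × 468 s × 1.06 = 18386.7 Mb
tutorial video: 4.464 Mbps × 2580 s × 1.06 = 12208.1 Mb
feature film: 9.734 Mbps × 6540 s × 1.06 = 67480.0 Mb
concert recording: 35.064 Mbps × 4740 s × 1.06 = 176175.6 Mb
security camera export: 1.364 Mbps × 15540 s × 1.06 = 22468.4 Mb
Total: 296718.8 Mb = 37089.8 MB.
= 34.54 GiB.

34.5 GiB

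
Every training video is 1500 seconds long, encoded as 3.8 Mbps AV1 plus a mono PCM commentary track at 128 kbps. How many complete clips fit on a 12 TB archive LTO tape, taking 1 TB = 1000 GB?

Audio: 128 kbps = 0.128 Mbps.
Total bitrate: 3.928 Mbps.
Per item: 3.928 Mbps × 1500 s = 5,892 Mb = 736.5 MB.
Capacity: 12 TB = 96,000,000 Mb; 16293.28 items → 16293 complete.

16293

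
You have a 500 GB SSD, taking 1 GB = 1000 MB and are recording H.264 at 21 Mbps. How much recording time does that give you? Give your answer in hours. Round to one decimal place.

Capacity: 500 GB = 4,000,000 Mb.
Recording time: 4,000,000 / 21.000 = 190,476 s ≈ 52.9 hours.

52.9 hours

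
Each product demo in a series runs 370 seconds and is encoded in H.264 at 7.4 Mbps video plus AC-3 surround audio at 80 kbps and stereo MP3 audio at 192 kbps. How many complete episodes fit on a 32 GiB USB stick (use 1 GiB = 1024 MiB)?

96

Audio total: 80 + 192 = 272 kbps = 0.272 Mbps.
Total bitrate: 7.672 Mbps.
Per item: 7.672 Mbps × 370 s = 2,839 Mb = 354.8 MB.
Capacity: 32 GiB = 274,878 Mb; 96.83 items → 96 complete.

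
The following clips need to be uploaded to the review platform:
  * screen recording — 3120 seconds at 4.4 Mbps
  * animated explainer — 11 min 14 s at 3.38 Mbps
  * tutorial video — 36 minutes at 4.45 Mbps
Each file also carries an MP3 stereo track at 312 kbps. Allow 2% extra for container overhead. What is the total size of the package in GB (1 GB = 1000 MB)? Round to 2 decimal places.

3.50 GB

Audio: 312 kbps = 0.312 Mbps.
screen recording: 4.712 Mbps × 3120 s × 1.02 = 14995.5 Mb
animated explainer: 3.692 Mbps × 674 s × 1.02 = 2538.2 Mb
tutorial video: 4.762 Mbps × 2160 s × 1.02 = 10491.6 Mb
Total: 28025.3 Mb = 3503.2 MB.
= 3.503 GB.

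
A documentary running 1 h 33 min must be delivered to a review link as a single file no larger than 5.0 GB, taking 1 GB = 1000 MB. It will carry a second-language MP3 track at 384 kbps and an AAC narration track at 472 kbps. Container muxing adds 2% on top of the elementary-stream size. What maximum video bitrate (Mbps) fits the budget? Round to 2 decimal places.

Budget: 5.0 GB = 40000.0 Mb.
Stream payload after overhead: 40000.0 / 1.02 = 39215.7 Mb.
1 h 33 min = 93 min = 5580 s
Total bitrate budget: 39215.7 Mb / 5580 s = 7.028 Mbps.
Audio total: 384 + 472 = 856 kbps = 0.856 Mbps.
Video: 7.028 − 0.856 = 6.172 Mbps.

6.17 Mbps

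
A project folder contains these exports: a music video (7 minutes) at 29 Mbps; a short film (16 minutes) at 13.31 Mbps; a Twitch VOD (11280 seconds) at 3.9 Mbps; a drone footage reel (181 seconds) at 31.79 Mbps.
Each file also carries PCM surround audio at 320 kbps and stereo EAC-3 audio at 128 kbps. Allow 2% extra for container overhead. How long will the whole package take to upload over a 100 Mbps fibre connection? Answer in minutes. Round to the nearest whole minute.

14 minutes

Audio total: 320 + 128 = 448 kbps = 0.448 Mbps.
music video: 29.448 Mbps × 420 s × 1.02 = 12615.5 Mb
short film: 13.758 Mbps × 960 s × 1.02 = 13471.8 Mb
Twitch VOD: 4.348 Mbps × 11280 s × 1.02 = 50026.3 Mb
drone footage reel: 32.238 Mbps × 181 s × 1.02 = 5951.8 Mb
Total: 82065.5 Mb = 10258.2 MB.
At 100 Mbps: 82065.5 / 100 = 821 s ≈ 13.7 minutes.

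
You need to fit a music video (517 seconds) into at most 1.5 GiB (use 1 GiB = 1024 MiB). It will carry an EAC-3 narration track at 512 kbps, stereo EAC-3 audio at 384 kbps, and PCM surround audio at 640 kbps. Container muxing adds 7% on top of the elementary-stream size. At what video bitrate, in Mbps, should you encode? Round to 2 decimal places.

21.76 Mbps

Budget: 1.5 GiB = 12884.9 Mb.
Stream payload after overhead: 12884.9 / 1.07 = 12042.0 Mb.
Total bitrate budget: 12042.0 Mb / 517 s = 23.292 Mbps.
Audio total: 512 + 384 + 640 = 1536 kbps = 1.536 Mbps.
Video: 23.292 − 1.536 = 21.756 Mbps.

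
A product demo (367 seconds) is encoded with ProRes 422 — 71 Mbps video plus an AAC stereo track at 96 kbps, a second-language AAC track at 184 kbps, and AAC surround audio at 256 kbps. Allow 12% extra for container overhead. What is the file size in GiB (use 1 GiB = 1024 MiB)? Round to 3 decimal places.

3.423 GiB

Audio total: 96 + 184 + 256 = 536 kbps = 0.536 Mbps.
Total bitrate: 71 + 0.536 = 71.536 Mbps.
Stream data: 71.536 Mbps × 367 s = 26253.7 Mb.
With 12% container overhead: ×1.12.
29,404 Mb = 3,675,519,680 bytes ÷ 1,073,741,824 = 3.423 GiB.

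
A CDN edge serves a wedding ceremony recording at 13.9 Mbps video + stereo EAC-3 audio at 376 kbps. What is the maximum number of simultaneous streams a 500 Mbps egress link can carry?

35

Audio: 376 kbps = 0.376 Mbps.
Per-viewer media rate: 14.276 Mbps.
500 Mbps = 500.0 Mbps; 500.0 / 14.276 = 35.02 → 35 viewers.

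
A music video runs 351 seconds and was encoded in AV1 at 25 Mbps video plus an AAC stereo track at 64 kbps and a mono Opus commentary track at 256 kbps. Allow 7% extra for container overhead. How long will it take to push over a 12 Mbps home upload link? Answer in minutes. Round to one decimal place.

13.2 minutes

Audio total: 64 + 256 = 320 kbps = 0.320 Mbps.
Total bitrate: 25.320 Mbps.
File: 25.320 Mbps × 351 s = 8887.3 Mb.
With 7% container overhead: ×1.07. → 9509.4 Mb.
At 12 Mbps: 9509.4 / 12 = 792.5 s ≈ 13.2 minutes.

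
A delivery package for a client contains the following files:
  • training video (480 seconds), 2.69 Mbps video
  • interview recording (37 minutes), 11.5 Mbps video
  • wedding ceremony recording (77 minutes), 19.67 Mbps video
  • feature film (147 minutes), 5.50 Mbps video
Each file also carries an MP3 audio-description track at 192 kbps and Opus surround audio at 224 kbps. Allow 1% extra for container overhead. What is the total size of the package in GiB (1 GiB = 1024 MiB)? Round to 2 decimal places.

Audio total: 192 + 224 = 416 kbps = 0.416 Mbps.
training video: 3.106 Mbps × 480 s × 1.01 = 1505.8 Mb
interview recording: 11.916 Mbps × 2220 s × 1.01 = 26718.1 Mb
wedding ceremony recording: 20.086 Mbps × 4620 s × 1.01 = 93725.3 Mb
feature film: 5.916 Mbps × 8820 s × 1.01 = 52700.9 Mb
Total: 174650.0 Mb = 21831.3 MB.
= 20.33 GiB.

20.33 GiB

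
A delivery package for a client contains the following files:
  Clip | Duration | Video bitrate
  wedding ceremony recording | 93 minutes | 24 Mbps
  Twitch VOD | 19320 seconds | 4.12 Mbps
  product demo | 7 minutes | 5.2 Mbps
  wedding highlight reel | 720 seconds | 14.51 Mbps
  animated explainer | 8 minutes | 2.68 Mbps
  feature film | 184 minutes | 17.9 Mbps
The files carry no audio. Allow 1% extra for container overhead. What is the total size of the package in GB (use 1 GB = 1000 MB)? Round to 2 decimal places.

53.66 GB

wedding ceremony recording: 24.000 Mbps × 5580 s × 1.01 = 135259.2 Mb
Twitch VOD: 4.120 Mbps × 19320 s × 1.01 = 80394.4 Mb
product demo: 5.200 Mbps × 420 s × 1.01 = 2205.8 Mb
wedding highlight reel: 14.510 Mbps × 720 s × 1.01 = 10551.7 Mb
animated explainer: 2.680 Mbps × 480 s × 1.01 = 1299.3 Mb
feature film: 17.900 Mbps × 11040 s × 1.01 = 199592.2 Mb
Total: 429302.5 Mb = 53662.8 MB.
= 53.66 GB.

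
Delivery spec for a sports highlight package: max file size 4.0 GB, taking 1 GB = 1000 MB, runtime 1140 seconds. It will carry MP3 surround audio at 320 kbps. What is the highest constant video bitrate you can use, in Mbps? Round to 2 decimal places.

27.75 Mbps

Budget: 4.0 GB = 32000.0 Mb.
Total bitrate budget: 32000.0 Mb / 1140 s = 28.070 Mbps.
Audio: 320 kbps = 0.320 Mbps.
Video: 28.070 − 0.320 = 27.750 Mbps.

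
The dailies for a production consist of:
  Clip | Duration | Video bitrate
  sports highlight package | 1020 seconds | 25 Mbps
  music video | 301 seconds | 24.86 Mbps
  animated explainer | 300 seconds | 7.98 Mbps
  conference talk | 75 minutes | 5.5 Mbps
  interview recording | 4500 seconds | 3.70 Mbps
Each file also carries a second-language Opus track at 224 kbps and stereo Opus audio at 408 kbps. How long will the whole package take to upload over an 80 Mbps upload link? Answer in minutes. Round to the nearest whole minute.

Audio total: 224 + 408 = 632 kbps = 0.632 Mbps.
sports highlight package: 25.632 Mbps × 1020 s = 26144.6 Mb
music video: 25.492 Mbps × 301 s = 7673.1 Mb
animated explainer: 8.612 Mbps × 300 s = 2583.6 Mb
conference talk: 6.132 Mbps × 4500 s = 27594.0 Mb
interview recording: 4.332 Mbps × 4500 s = 19494.0 Mb
Total: 83489.3 Mb = 10436.2 MB.
At 80 Mbps: 83489.3 / 80 = 1044 s ≈ 17.4 minutes.

17 minutes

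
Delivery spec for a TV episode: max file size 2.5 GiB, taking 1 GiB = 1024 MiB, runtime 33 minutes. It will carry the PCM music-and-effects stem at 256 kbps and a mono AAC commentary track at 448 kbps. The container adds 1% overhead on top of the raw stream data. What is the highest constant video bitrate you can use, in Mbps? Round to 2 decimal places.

Budget: 2.5 GiB = 21474.8 Mb.
Stream payload after overhead: 21474.8 / 1.01 = 21262.2 Mb.
33 min = 1980 s
Total bitrate budget: 21262.2 Mb / 1980 s = 10.738 Mbps.
Audio total: 256 + 448 = 704 kbps = 0.704 Mbps.
Video: 10.738 − 0.704 = 10.034 Mbps.

10.03 Mbps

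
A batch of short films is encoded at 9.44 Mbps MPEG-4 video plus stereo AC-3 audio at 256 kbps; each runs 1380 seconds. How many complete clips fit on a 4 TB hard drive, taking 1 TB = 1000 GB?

Audio: 256 kbps = 0.256 Mbps.
Total bitrate: 9.696 Mbps.
Per item: 9.696 Mbps × 1380 s = 13,380 Mb = 1,673 MB.
Capacity: 4 TB = 32,000,000 Mb; 2391.54 items → 2391 complete.

2391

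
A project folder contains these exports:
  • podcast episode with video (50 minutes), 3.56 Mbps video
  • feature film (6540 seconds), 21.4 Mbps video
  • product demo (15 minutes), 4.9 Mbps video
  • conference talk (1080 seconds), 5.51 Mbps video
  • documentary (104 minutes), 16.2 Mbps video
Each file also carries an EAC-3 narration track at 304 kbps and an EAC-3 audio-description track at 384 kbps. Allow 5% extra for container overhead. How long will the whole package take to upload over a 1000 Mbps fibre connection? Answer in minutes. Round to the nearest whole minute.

5 minutes

Audio total: 304 + 384 = 688 kbps = 0.688 Mbps.
podcast episode with video: 4.248 Mbps × 3000 s × 1.05 = 13381.2 Mb
feature film: 22.088 Mbps × 6540 s × 1.05 = 151678.3 Mb
product demo: 5.588 Mbps × 900 s × 1.05 = 5280.7 Mb
conference talk: 6.198 Mbps × 1080 s × 1.05 = 7028.5 Mb
documentary: 16.888 Mbps × 6240 s × 1.05 = 110650.2 Mb
Total: 288018.9 Mb = 36002.4 MB.
At 1000 Mbps: 288018.9 / 1000 = 288 s ≈ 4.8 minutes.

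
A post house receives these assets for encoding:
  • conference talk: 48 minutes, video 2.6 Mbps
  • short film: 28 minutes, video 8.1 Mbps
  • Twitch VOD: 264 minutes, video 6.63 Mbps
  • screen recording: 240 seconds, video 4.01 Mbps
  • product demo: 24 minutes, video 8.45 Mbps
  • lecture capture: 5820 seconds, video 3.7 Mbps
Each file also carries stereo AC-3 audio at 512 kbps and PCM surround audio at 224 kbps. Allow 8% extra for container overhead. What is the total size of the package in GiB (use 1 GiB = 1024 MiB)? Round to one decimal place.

22.8 GiB

Audio total: 512 + 224 = 736 kbps = 0.736 Mbps.
conference talk: 3.336 Mbps × 2880 s × 1.08 = 10376.3 Mb
short film: 8.836 Mbps × 1680 s × 1.08 = 16032.0 Mb
Twitch VOD: 7.366 Mbps × 15840 s × 1.08 = 126011.6 Mb
screen recording: 4.746 Mbps × 240 s × 1.08 = 1230.2 Mb
product demo: 9.186 Mbps × 1440 s × 1.08 = 14286.1 Mb
lecture capture: 4.436 Mbps × 5820 s × 1.08 = 27882.9 Mb
Total: 195819.1 Mb = 24477.4 MB.
= 22.80 GiB.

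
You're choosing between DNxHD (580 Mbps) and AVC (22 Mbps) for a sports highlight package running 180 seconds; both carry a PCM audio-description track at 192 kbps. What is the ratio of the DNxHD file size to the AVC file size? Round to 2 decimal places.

Audio: 192 kbps = 0.192 Mbps.
DNxHD: 580.192 Mbps × 180 s = 104434.6 Mb = 13.054 GB.
AVC: 22.192 Mbps × 180 s = 3994.6 Mb = 0.499 GB.
Ratio: 13.054 / 0.499 = 26.144.

26.14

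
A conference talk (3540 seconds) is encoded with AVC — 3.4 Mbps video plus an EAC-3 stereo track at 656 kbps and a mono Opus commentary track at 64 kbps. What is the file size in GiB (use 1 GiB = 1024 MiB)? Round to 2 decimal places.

Audio total: 656 + 64 = 720 kbps = 0.720 Mbps.
Total bitrate: 3.4 + 0.720 = 4.120 Mbps.
Stream data: 4.120 Mbps × 3540 s = 14584.8 Mb.
14,585 Mb = 1,823,100,000 bytes ÷ 1,073,741,824 = 1.698 GiB.

1.70 GiB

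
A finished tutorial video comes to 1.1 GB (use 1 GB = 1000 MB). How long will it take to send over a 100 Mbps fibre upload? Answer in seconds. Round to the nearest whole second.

88 seconds

File: 1.1 GB = 8800.0 Mb.
At 100 Mbps: 8800.0 / 100 = 88.0 s ≈ 88 seconds.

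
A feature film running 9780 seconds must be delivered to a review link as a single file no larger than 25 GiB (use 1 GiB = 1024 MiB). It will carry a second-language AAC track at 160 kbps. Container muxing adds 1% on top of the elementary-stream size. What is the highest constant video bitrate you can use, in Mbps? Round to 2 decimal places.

Budget: 25 GiB = 214748.4 Mb.
Stream payload after overhead: 214748.4 / 1.01 = 212622.1 Mb.
Total bitrate budget: 212622.1 Mb / 9780 s = 21.741 Mbps.
Audio: 160 kbps = 0.160 Mbps.
Video: 21.741 − 0.160 = 21.581 Mbps.

21.58 Mbps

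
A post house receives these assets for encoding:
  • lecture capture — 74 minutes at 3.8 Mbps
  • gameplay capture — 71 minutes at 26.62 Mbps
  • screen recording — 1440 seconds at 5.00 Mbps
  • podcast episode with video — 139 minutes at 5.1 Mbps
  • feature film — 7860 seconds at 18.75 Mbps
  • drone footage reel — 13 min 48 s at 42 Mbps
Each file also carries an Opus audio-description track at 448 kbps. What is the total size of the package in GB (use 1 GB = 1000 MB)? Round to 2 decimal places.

46.79 GB

Audio: 448 kbps = 0.448 Mbps.
lecture capture: 4.248 Mbps × 4440 s = 18861.1 Mb
gameplay capture: 27.068 Mbps × 4260 s = 115309.7 Mb
screen recording: 5.448 Mbps × 1440 s = 7845.1 Mb
podcast episode with video: 5.548 Mbps × 8340 s = 46270.3 Mb
feature film: 19.198 Mbps × 7860 s = 150896.3 Mb
drone footage reel: 42.448 Mbps × 828 s = 35146.9 Mb
Total: 374329.5 Mb = 46791.2 MB.
= 46.79 GB.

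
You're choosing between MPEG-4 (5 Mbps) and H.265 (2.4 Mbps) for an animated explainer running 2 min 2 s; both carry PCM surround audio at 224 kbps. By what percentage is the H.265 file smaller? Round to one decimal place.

2 min 2 s = 122 s
Audio: 224 kbps = 0.224 Mbps.
MPEG-4: 5.224 Mbps × 122 s = 637.3 Mb = 75.975 MiB.
H.265: 2.624 Mbps × 122 s = 320.1 Mb = 38.162 MiB.
Reduction: (1 − 38.162/75.975) × 100 = 49.77%.

49.8%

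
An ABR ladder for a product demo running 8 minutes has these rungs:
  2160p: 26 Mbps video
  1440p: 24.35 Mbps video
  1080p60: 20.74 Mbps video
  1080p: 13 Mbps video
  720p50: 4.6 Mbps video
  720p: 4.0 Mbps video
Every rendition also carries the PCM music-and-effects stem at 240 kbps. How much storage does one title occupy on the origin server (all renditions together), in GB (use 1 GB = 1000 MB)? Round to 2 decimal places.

5.65 GB

8 min = 480 s
Audio: 240 kbps = 0.240 Mbps.
Sum of rendition bitrates: (26+0.240) + (24.35+0.240) + (20.74+0.240) + (13+0.240) + (4.6+0.240) + (4.0+0.240) = 94.130 Mbps.
× 480 s = 45,182 Mb = 5,648 MB = 5.648 GB.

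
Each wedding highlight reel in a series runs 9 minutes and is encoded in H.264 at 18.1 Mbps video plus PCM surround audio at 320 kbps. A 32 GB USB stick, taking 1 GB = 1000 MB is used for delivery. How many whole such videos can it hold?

25

9 min = 540 s
Audio: 320 kbps = 0.320 Mbps.
Total bitrate: 18.420 Mbps.
Per item: 18.420 Mbps × 540 s = 9,947 Mb = 1,243 MB.
Capacity: 32 GB = 256,000 Mb; 25.74 items → 25 complete.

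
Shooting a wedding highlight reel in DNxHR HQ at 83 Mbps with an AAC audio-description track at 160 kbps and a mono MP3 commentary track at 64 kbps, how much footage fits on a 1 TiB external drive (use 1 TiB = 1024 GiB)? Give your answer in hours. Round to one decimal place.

29.4 hours

Audio total: 160 + 64 = 224 kbps = 0.224 Mbps.
Total bitrate: 83 + 0.224 = 83.224 Mbps.
Capacity: 1 TiB = 8,796,093 Mb.
Recording time: 8,796,093 / 83.224 = 105,692 s ≈ 29.4 hours.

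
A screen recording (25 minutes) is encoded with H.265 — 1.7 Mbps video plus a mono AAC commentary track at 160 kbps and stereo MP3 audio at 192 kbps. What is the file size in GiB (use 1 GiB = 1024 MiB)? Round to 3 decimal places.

0.358 GiB

25 min = 1500 s
Audio total: 160 + 192 = 352 kbps = 0.352 Mbps.
Total bitrate: 1.7 + 0.352 = 2.052 Mbps.
Stream data: 2.052 Mbps × 1500 s = 3078.0 Mb.
3,078 Mb = 384,750,000 bytes ÷ 1,073,741,824 = 0.3583 GiB.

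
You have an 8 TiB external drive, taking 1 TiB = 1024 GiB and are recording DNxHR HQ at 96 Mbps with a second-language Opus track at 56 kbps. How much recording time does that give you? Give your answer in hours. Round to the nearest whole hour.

203 hours

Audio: 56 kbps = 0.056 Mbps.
Total bitrate: 96 + 0.056 = 96.056 Mbps.
Capacity: 8 TiB = 70,368,744 Mb.
Recording time: 70,368,744 / 96.056 = 732,580 s ≈ 203 hours.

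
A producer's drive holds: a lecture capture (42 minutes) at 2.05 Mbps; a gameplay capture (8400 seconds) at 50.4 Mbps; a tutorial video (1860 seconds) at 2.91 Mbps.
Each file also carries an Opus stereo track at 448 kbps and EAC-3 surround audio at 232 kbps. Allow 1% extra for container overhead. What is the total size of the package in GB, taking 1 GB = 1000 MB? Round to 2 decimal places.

55.88 GB

Audio total: 448 + 232 = 680 kbps = 0.680 Mbps.
lecture capture: 2.730 Mbps × 2520 s × 1.01 = 6948.4 Mb
gameplay capture: 51.080 Mbps × 8400 s × 1.01 = 433362.7 Mb
tutorial video: 3.590 Mbps × 1860 s × 1.01 = 6744.2 Mb
Total: 447055.3 Mb = 55881.9 MB.
= 55.88 GB.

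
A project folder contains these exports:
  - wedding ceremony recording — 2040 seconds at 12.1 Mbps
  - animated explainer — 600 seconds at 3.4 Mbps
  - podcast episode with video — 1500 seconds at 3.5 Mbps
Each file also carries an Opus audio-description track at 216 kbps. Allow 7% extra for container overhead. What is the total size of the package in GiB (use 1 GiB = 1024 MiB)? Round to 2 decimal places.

Audio: 216 kbps = 0.216 Mbps.
wedding ceremony recording: 12.316 Mbps × 2040 s × 1.07 = 26883.4 Mb
animated explainer: 3.616 Mbps × 600 s × 1.07 = 2321.5 Mb
podcast episode with video: 3.716 Mbps × 1500 s × 1.07 = 5964.2 Mb
Total: 35169.0 Mb = 4396.1 MB.
= 4.094 GiB.

4.09 GiB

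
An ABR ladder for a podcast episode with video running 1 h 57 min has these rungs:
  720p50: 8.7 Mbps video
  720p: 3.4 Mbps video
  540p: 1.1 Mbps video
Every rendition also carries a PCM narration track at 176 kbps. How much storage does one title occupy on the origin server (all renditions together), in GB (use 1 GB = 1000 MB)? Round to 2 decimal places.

1 h 57 min = 117 min = 7020 s
Audio: 176 kbps = 0.176 Mbps.
Sum of rendition bitrates: (8.7+0.176) + (3.4+0.176) + (1.1+0.176) = 13.728 Mbps.
× 7020 s = 96,371 Mb = 12,046 MB = 12.05 GB.

12.05 GB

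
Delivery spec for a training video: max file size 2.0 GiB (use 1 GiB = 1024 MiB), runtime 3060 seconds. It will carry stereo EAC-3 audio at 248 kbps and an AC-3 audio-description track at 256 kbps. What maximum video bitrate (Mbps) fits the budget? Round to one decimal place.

Budget: 2.0 GiB = 17179.9 Mb.
Total bitrate budget: 17179.9 Mb / 3060 s = 5.614 Mbps.
Audio total: 248 + 256 = 504 kbps = 0.504 Mbps.
Video: 5.614 − 0.504 = 5.110 Mbps.

5.1 Mbps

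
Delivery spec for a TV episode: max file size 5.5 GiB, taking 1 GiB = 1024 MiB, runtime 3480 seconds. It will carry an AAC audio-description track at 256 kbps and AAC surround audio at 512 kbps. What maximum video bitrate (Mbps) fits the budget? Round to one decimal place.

Budget: 5.5 GiB = 47244.6 Mb.
Total bitrate budget: 47244.6 Mb / 3480 s = 13.576 Mbps.
Audio total: 256 + 512 = 768 kbps = 0.768 Mbps.
Video: 13.576 − 0.768 = 12.808 Mbps.

12.8 Mbps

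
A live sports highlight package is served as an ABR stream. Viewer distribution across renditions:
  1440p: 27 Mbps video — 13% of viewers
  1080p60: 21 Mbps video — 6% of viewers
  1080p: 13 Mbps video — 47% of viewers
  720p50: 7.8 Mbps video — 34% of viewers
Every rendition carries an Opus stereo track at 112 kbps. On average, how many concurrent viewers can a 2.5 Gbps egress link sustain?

Audio: 112 kbps = 0.112 Mbps.
Average per-viewer bitrate: 0.13×27.112 + 0.06×21.112 + 0.47×13.112 + 0.34×7.912 = 13.644 Mbps.
2.5 Gbps = 2,500 Mbps; 2,500 / 13.644 = 183.23 → 183.

183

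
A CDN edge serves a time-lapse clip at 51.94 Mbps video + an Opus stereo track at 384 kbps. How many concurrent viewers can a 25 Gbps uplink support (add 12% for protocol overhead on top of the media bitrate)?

426

Audio: 384 kbps = 0.384 Mbps.
Per-viewer media rate: 52.324 Mbps.
On the wire with 12% overhead: 58.603 Mbps.
25 Gbps = 25,000 Mbps; 25,000 / 58.603 = 426.60 → 426 viewers.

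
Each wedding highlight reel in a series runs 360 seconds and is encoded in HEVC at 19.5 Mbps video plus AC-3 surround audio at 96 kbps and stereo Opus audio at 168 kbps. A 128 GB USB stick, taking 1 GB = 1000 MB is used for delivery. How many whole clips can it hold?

143

Audio total: 96 + 168 = 264 kbps = 0.264 Mbps.
Total bitrate: 19.764 Mbps.
Per item: 19.764 Mbps × 360 s = 7,115 Mb = 889.4 MB.
Capacity: 128 GB = 1,024,000 Mb; 143.92 items → 143 complete.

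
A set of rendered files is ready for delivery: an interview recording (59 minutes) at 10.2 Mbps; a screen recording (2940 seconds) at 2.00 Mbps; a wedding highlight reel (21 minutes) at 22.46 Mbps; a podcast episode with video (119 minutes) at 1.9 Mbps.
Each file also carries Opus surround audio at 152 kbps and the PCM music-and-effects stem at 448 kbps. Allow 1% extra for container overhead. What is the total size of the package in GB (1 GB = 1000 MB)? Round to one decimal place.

Audio total: 152 + 448 = 600 kbps = 0.600 Mbps.
interview recording: 10.800 Mbps × 3540 s × 1.01 = 38614.3 Mb
screen recording: 2.600 Mbps × 2940 s × 1.01 = 7720.4 Mb
wedding highlight reel: 23.060 Mbps × 1260 s × 1.01 = 29346.2 Mb
podcast episode with video: 2.500 Mbps × 7140 s × 1.01 = 18028.5 Mb
Total: 93709.4 Mb = 11713.7 MB.
= 11.71 GB.

11.7 GB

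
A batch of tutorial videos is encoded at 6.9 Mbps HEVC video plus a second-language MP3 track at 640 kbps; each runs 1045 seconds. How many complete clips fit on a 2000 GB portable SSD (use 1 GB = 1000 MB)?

Audio: 640 kbps = 0.640 Mbps.
Total bitrate: 7.540 Mbps.
Per item: 7.540 Mbps × 1045 s = 7,879 Mb = 984.9 MB.
Capacity: 2000 GB = 16,000,000 Mb; 2030.64 items → 2030 complete.

2030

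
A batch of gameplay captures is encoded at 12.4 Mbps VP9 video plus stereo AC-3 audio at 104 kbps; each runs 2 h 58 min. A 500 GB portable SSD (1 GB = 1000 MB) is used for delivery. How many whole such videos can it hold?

29

2 h 58 min = 178 min = 10680 s
Audio: 104 kbps = 0.104 Mbps.
Total bitrate: 12.504 Mbps.
Per item: 12.504 Mbps × 10680 s = 133,543 Mb = 16,693 MB.
Capacity: 500 GB = 4,000,000 Mb; 29.95 items → 29 complete.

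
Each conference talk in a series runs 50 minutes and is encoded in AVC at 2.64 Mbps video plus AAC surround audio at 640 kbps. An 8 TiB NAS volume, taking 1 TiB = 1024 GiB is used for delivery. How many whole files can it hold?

50 min = 3000 s
Audio: 640 kbps = 0.640 Mbps.
Total bitrate: 3.280 Mbps.
Per item: 3.280 Mbps × 3000 s = 9,840 Mb = 1,230 MB.
Capacity: 8 TiB = 70,368,744 Mb; 7151.30 items → 7151 complete.

7151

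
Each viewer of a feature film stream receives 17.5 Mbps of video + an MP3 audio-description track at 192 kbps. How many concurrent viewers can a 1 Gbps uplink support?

56

Audio: 192 kbps = 0.192 Mbps.
Per-viewer media rate: 17.692 Mbps.
1 Gbps = 1,000 Mbps; 1,000 / 17.692 = 56.52 → 56 viewers.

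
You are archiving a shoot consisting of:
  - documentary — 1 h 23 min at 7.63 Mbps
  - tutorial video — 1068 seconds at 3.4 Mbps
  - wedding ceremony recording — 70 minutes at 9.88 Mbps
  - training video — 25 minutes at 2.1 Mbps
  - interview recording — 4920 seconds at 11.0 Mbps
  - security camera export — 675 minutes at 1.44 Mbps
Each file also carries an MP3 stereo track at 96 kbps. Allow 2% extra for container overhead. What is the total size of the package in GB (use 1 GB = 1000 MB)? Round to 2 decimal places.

Audio: 96 kbps = 0.096 Mbps.
documentary: 7.726 Mbps × 4980 s × 1.02 = 39245.0 Mb
tutorial video: 3.496 Mbps × 1068 s × 1.02 = 3808.4 Mb
wedding ceremony recording: 9.976 Mbps × 4200 s × 1.02 = 42737.2 Mb
training video: 2.196 Mbps × 1500 s × 1.02 = 3359.9 Mb
interview recording: 11.096 Mbps × 4920 s × 1.02 = 55684.2 Mb
security camera export: 1.536 Mbps × 40500 s × 1.02 = 63452.2 Mb
Total: 208286.8 Mb = 26035.8 MB.
= 26.04 GB.

26.04 GB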